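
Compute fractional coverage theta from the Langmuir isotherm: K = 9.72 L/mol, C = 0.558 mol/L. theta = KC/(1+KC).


Langmuir isotherm: theta = K*C / (1 + K*C)
K*C = 9.72 * 0.558 = 5.42376
theta = 5.42376 / (1 + 5.42376) = 5.42376 / 6.42376
theta = 0.8443

0.8443


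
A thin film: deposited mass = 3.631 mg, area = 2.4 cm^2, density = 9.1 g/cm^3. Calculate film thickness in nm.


Convert: m = 3.631 mg = 3.6310e-06 kg, A = 2.4 cm^2 = 2.4000e-04 m^2, rho = 9.1 g/cm^3 = 9100 kg/m^3
t = m / (A * rho)
t = 3.6310e-06 / (2.4000e-04 * 9100)
t = 1.6625e-06 m = 1662.5 nm

1662.5


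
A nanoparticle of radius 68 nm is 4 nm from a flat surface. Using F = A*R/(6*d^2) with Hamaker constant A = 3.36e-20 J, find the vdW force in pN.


Convert to SI: R = 68 nm = 6.8e-08 m, d = 4 nm = 4e-09 m
F = A * R / (6 * d^2)
F = 3.36e-20 * 6.8e-08 / (6 * (4e-09)^2)
F = 2.38e-11 N = 23.8 pN

23.8


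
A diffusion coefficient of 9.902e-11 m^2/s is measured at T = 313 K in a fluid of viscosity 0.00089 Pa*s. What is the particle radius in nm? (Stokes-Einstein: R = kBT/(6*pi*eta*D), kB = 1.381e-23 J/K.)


Stokes-Einstein: R = kB*T / (6*pi*eta*D)
R = 1.381e-23 * 313 / (6 * pi * 0.00089 * 9.902e-11)
R = 2.6021e-09 m = 2.6 nm

2.6


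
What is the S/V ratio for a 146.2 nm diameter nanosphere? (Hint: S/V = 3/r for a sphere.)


Radius r = 146.2/2 = 73.1 nm
S/V = 3 / r = 3 / 73.1
S/V = 0.041 nm^-1

0.041


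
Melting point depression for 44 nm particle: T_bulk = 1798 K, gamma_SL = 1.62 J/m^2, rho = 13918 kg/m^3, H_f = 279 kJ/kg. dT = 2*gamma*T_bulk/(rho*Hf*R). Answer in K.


Radius R = 44/2 = 22 nm = 2.2e-08 m
Convert H_f = 279 kJ/kg = 279000 J/kg
dT = 2 * gamma_SL * T_bulk / (rho * H_f * R)
dT = 2 * 1.62 * 1798 / (13918 * 279000 * 2.2e-08)
dT = 68.2 K

68.2


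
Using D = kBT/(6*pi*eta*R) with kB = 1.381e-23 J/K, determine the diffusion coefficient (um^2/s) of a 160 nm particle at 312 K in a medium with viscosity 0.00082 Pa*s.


Radius R = 160/2 = 80 nm = 8e-08 m
D = kB*T / (6*pi*eta*R)
D = 1.381e-23 * 312 / (6 * pi * 0.00082 * 8e-08)
D = 3.48452e-12 m^2/s = 3.485 um^2/s

3.485


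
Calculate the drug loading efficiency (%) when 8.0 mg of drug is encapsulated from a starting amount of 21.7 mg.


Drug loading efficiency = (drug loaded / drug initial) * 100
DLE = 8.0 / 21.7 * 100
DLE = 0.3687 * 100
DLE = 36.87%

36.87


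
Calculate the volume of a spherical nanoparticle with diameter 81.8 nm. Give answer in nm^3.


Radius r = 81.8/2 = 40.9 nm
Volume V = (4/3) * pi * r^3
V = (4/3) * pi * (40.9)^3
V = 286588.35 nm^3

286588.35


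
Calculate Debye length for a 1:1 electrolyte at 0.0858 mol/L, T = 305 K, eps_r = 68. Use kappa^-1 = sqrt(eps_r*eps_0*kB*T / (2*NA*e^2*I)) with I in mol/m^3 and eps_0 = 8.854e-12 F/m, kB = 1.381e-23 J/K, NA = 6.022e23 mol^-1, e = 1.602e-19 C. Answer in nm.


Ionic strength I = 0.0858 * 1^2 * 1000 = 85.8 mol/m^3
kappa^-1 = sqrt(68 * 8.854e-12 * 1.381e-23 * 305 / (2 * 6.022e23 * (1.602e-19)^2 * 85.8))
kappa^-1 = 0.978 nm

0.978


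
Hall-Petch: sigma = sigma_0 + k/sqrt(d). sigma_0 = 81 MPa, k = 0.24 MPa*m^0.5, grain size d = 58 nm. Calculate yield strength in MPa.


d = 58 nm = 5.8e-08 m
sqrt(d) = 0.0002408319
Hall-Petch contribution = k / sqrt(d) = 0.24 / 0.0002408319 = 996.5 MPa
sigma = sigma_0 + k/sqrt(d) = 81 + 996.5 = 1077.5 MPa

1077.5


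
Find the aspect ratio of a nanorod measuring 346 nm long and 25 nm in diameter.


Aspect ratio AR = length / diameter
AR = 346 / 25
AR = 13.84

13.84


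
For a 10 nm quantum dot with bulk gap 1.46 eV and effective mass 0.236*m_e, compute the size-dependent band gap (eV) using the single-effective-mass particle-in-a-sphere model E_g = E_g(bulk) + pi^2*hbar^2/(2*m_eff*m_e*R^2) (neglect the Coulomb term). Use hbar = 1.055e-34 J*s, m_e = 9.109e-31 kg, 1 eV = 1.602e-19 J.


Radius R = 10/2 nm = 5e-09 m
Confinement energy dE = pi^2 * hbar^2 / (2 * m_eff * m_e * R^2)
dE = pi^2 * (1.055e-34)^2 / (2 * 0.236 * 9.109e-31 * (5e-09)^2) J, divided by 1.602e-19 J/eV
dE = 0.0638 eV
Total band gap = E_g(bulk) + dE = 1.46 + 0.0638 = 1.5238 eV

1.5238


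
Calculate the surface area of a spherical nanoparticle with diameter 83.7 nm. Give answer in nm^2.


Radius r = 83.7/2 = 41.85 nm
Surface area SA = 4 * pi * r^2
SA = 4 * pi * (41.85)^2
SA = 22009.02 nm^2

22009.02


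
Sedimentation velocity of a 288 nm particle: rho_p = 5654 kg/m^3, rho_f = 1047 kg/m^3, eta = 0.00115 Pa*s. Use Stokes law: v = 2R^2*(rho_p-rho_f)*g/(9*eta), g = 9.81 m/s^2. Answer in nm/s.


Radius R = 288/2 nm = 1.44e-07 m
Density difference = 5654 - 1047 = 4607 kg/m^3
v = 2 * R^2 * (rho_p - rho_f) * g / (9 * eta)
v = 2 * (1.44e-07)^2 * 4607 * 9.81 / (9 * 0.00115)
v = 1.81093e-07 m/s = 181.0931 nm/s

181.0931


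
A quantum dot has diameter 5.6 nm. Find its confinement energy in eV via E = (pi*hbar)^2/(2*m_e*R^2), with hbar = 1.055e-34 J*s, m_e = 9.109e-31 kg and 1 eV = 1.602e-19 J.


Radius R = 5.6/2 = 2.8 nm = 2.8e-09 m
E = (pi * 1.055e-34)^2 / (2 * 9.109e-31 * (2.8e-09)^2)
E(J) = 7.69109e-21
E = E(J) / 1.602e-19 = 0.048 eV

0.048


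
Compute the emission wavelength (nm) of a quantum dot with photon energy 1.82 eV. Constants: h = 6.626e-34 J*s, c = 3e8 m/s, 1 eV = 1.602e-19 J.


Convert energy: E = 1.82 eV = 1.82 * 1.602e-19 = 2.91564e-19 J
lambda = h*c / E = 6.626e-34 * 3e8 / 2.91564e-19
lambda = 6.81771e-07 m = 681.8 nm

681.8


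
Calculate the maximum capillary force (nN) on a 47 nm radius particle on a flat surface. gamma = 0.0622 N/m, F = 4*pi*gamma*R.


Convert radius: R = 47 nm = 4.7e-08 m
F = 4 * pi * gamma * R
F = 4 * pi * 0.0622 * 4.7e-08
F = 3.67365e-08 N = 36.7365 nN

36.7365


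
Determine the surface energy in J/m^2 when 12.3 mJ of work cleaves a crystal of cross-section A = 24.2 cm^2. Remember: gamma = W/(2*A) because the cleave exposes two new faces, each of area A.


Convert: A = 24.2 cm^2 = 0.00242 m^2, W = 12.3 mJ = 0.0123 J
Cleaving exposes two faces of area A, so total new surface = 2*A and gamma = W / (2*A)
gamma = 0.0123 / (2 * 0.00242)
gamma = 2.541 J/m^2

2.541


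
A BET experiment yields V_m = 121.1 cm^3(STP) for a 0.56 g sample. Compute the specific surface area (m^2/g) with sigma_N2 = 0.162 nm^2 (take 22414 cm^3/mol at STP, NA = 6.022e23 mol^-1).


Number of moles in monolayer = V_m / 22414 = 121.1 / 22414 = 0.00540287
Number of molecules = moles * NA = 0.00540287 * 6.022e23
SA = molecules * sigma / mass
SA = (121.1 / 22414) * 6.022e23 * 0.162e-18 / 0.56
SA = 941.2 m^2/g

941.2


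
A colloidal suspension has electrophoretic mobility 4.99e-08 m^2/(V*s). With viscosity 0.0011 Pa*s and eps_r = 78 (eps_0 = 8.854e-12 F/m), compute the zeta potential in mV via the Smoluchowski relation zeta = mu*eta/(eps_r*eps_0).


Smoluchowski equation: zeta = mu * eta / (eps_r * eps_0)
zeta = 4.99e-08 * 0.0011 / (78 * 8.854e-12)
zeta = 0.07948 V = 79.48 mV

79.48


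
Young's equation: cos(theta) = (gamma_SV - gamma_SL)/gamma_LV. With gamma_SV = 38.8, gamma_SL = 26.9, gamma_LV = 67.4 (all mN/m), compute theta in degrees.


cos(theta) = (gamma_SV - gamma_SL) / gamma_LV
cos(theta) = (38.8 - 26.9) / 67.4
cos(theta) = 0.176558
theta = arccos(0.176558) = 79.83 degrees

79.83


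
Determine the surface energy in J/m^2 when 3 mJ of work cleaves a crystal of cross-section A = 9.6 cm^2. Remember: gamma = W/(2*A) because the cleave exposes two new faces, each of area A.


Convert: A = 9.6 cm^2 = 0.00096 m^2, W = 3 mJ = 0.003 J
Cleaving exposes two faces of area A, so total new surface = 2*A and gamma = W / (2*A)
gamma = 0.003 / (2 * 0.00096)
gamma = 1.562 J/m^2

1.562


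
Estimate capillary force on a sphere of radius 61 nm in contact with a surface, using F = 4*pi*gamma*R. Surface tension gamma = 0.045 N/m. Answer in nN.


Convert radius: R = 61 nm = 6.1e-08 m
F = 4 * pi * gamma * R
F = 4 * pi * 0.045 * 6.1e-08
F = 3.44947e-08 N = 34.4947 nN

34.4947


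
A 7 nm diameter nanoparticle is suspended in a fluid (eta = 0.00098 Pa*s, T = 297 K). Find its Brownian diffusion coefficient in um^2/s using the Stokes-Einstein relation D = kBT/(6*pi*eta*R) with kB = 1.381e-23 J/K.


Radius R = 7/2 = 3.5 nm = 3.5e-09 m
D = kB*T / (6*pi*eta*R)
D = 1.381e-23 * 297 / (6 * pi * 0.00098 * 3.5e-09)
D = 6.34388e-11 m^2/s = 63.439 um^2/s

63.439


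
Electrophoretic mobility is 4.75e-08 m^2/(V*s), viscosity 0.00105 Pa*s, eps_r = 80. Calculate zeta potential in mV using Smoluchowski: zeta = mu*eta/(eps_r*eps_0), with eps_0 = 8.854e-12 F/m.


Smoluchowski equation: zeta = mu * eta / (eps_r * eps_0)
zeta = 4.75e-08 * 0.00105 / (80 * 8.854e-12)
zeta = 0.070413 V = 70.41 mV

70.41


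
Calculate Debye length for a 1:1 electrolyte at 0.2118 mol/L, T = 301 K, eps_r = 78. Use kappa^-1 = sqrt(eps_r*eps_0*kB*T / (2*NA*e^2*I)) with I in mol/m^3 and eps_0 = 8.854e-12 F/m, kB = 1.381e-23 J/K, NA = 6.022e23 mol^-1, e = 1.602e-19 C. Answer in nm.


Ionic strength I = 0.2118 * 1^2 * 1000 = 211.8 mol/m^3
kappa^-1 = sqrt(78 * 8.854e-12 * 1.381e-23 * 301 / (2 * 6.022e23 * (1.602e-19)^2 * 211.8))
kappa^-1 = 0.662 nm

0.662


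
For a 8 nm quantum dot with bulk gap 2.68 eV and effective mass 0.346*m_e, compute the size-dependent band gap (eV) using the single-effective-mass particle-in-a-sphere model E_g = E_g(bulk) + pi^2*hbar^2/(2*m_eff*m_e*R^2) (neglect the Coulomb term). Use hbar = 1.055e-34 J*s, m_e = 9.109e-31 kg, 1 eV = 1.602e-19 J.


Radius R = 8/2 nm = 4e-09 m
Confinement energy dE = pi^2 * hbar^2 / (2 * m_eff * m_e * R^2)
dE = pi^2 * (1.055e-34)^2 / (2 * 0.346 * 9.109e-31 * (4e-09)^2) J, divided by 1.602e-19 J/eV
dE = 0.068 eV
Total band gap = E_g(bulk) + dE = 2.68 + 0.068 = 2.748 eV

2.748


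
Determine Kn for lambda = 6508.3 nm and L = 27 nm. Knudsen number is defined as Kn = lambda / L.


Knudsen number Kn = lambda / L
Kn = 6508.3 / 27
Kn = 241.0481

241.0481


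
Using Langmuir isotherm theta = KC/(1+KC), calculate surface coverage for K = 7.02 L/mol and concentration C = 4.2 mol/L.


Langmuir isotherm: theta = K*C / (1 + K*C)
K*C = 7.02 * 4.2 = 29.484
theta = 29.484 / (1 + 29.484) = 29.484 / 30.484
theta = 0.9672

0.9672


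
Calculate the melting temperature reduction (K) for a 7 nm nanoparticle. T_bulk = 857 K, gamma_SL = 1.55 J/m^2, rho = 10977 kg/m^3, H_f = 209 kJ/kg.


Radius R = 7/2 = 3.5 nm = 3.5e-09 m
Convert H_f = 209 kJ/kg = 209000 J/kg
dT = 2 * gamma_SL * T_bulk / (rho * H_f * R)
dT = 2 * 1.55 * 857 / (10977 * 209000 * 3.5e-09)
dT = 330.9 K

330.9


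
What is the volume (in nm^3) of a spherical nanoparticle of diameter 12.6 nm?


Radius r = 12.6/2 = 6.3 nm
Volume V = (4/3) * pi * r^3
V = (4/3) * pi * (6.3)^3
V = 1047.39 nm^3

1047.39


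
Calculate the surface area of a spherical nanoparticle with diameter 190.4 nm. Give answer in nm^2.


Radius r = 190.4/2 = 95.2 nm
Surface area SA = 4 * pi * r^2
SA = 4 * pi * (95.2)^2
SA = 113889.52 nm^2

113889.52


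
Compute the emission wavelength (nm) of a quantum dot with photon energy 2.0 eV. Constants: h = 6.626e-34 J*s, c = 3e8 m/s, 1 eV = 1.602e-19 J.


Convert energy: E = 2.0 eV = 2.0 * 1.602e-19 = 3.204e-19 J
lambda = h*c / E = 6.626e-34 * 3e8 / 3.204e-19
lambda = 6.20412e-07 m = 620.4 nm

620.4


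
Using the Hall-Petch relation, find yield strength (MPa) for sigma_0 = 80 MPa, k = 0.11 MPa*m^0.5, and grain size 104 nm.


d = 104 nm = 1.04e-07 m
sqrt(d) = 0.0003224903
Hall-Petch contribution = k / sqrt(d) = 0.11 / 0.0003224903 = 341.1 MPa
sigma = sigma_0 + k/sqrt(d) = 80 + 341.1 = 421.1 MPa

421.1


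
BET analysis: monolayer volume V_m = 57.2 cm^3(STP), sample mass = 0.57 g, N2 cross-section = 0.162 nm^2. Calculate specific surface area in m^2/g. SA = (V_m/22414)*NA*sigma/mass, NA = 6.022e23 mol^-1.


Number of moles in monolayer = V_m / 22414 = 57.2 / 22414 = 0.00255198
Number of molecules = moles * NA = 0.00255198 * 6.022e23
SA = molecules * sigma / mass
SA = (57.2 / 22414) * 6.022e23 * 0.162e-18 / 0.57
SA = 436.8 m^2/g

436.8


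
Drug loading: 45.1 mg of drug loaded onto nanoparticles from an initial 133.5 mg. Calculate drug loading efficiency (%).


Drug loading efficiency = (drug loaded / drug initial) * 100
DLE = 45.1 / 133.5 * 100
DLE = 0.3378 * 100
DLE = 33.78%

33.78


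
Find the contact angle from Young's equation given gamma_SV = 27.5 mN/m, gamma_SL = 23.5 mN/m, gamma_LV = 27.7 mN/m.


cos(theta) = (gamma_SV - gamma_SL) / gamma_LV
cos(theta) = (27.5 - 23.5) / 27.7
cos(theta) = 0.144404
theta = arccos(0.144404) = 81.7 degrees

81.7


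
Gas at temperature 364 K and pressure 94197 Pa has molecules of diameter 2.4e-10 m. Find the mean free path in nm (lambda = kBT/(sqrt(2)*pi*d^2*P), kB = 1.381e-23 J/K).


Mean free path: lambda = kB*T / (sqrt(2) * pi * d^2 * P)
lambda = 1.381e-23 * 364 / (sqrt(2) * pi * (2.4e-10)^2 * 94197)
lambda = 2.08531e-07 m
lambda = 208.53 nm

208.53


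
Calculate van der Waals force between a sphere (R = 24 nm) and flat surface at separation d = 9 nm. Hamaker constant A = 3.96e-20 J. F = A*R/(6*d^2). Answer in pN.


Convert to SI: R = 24 nm = 2.4e-08 m, d = 9 nm = 9e-09 m
F = A * R / (6 * d^2)
F = 3.96e-20 * 2.4e-08 / (6 * (9e-09)^2)
F = 1.95556e-12 N = 1.956 pN

1.956


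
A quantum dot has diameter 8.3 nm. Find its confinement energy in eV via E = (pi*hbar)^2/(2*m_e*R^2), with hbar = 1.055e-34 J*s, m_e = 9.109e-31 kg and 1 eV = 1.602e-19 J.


Radius R = 8.3/2 = 4.15 nm = 4.15e-09 m
E = (pi * 1.055e-34)^2 / (2 * 9.109e-31 * (4.15e-09)^2)
E(J) = 3.50113e-21
E = E(J) / 1.602e-19 = 0.0219 eV

0.0219


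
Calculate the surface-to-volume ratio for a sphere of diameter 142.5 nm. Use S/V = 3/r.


Radius r = 142.5/2 = 71.25 nm
S/V = 3 / r = 3 / 71.25
S/V = 0.0421 nm^-1

0.0421


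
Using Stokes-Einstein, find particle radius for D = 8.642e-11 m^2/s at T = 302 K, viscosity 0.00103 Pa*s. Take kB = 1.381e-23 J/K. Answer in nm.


Stokes-Einstein: R = kB*T / (6*pi*eta*D)
R = 1.381e-23 * 302 / (6 * pi * 0.00103 * 8.642e-11)
R = 2.4857e-09 m = 2.49 nm

2.49


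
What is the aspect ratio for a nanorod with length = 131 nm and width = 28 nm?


Aspect ratio AR = length / diameter
AR = 131 / 28
AR = 4.68

4.68


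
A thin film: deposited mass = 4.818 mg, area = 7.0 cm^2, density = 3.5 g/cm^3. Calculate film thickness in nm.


Convert: m = 4.818 mg = 4.8180e-06 kg, A = 7.0 cm^2 = 7.0000e-04 m^2, rho = 3.5 g/cm^3 = 3500 kg/m^3
t = m / (A * rho)
t = 4.8180e-06 / (7.0000e-04 * 3500)
t = 1.9665e-06 m = 1966.5 nm

1966.5


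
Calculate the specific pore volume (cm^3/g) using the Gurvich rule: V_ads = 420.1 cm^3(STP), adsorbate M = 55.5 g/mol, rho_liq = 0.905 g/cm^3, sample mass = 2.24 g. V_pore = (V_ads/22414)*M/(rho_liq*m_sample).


Moles adsorbed n = V_ads / 22414 = 420.1 / 22414 = 1.874275e-02 mol
Liquid volume V_liq = n * M / rho_liq = 1.874275e-02 * 55.5 / 0.905 = 1.14942 cm^3
Specific pore volume V_pore = V_liq / m_sample = 1.14942 / 2.24
V_pore = 0.5131 cm^3/g

0.5131


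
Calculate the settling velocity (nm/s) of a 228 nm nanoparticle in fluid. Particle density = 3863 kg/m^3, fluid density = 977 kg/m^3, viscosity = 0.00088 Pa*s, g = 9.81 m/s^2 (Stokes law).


Radius R = 228/2 nm = 1.14e-07 m
Density difference = 3863 - 977 = 2886 kg/m^3
v = 2 * R^2 * (rho_p - rho_f) * g / (9 * eta)
v = 2 * (1.14e-07)^2 * 2886 * 9.81 / (9 * 0.00088)
v = 9.29137e-08 m/s = 92.9137 nm/s

92.9137


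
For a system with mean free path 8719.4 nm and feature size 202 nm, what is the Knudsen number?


Knudsen number Kn = lambda / L
Kn = 8719.4 / 202
Kn = 43.1653

43.1653


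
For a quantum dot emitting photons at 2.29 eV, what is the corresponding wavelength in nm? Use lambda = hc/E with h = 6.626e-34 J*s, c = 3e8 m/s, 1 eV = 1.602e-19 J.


Convert energy: E = 2.29 eV = 2.29 * 1.602e-19 = 3.66858e-19 J
lambda = h*c / E = 6.626e-34 * 3e8 / 3.66858e-19
lambda = 5.41845e-07 m = 541.8 nm

541.8


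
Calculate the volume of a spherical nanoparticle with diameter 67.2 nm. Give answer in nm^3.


Radius r = 67.2/2 = 33.6 nm
Volume V = (4/3) * pi * r^3
V = (4/3) * pi * (33.6)^3
V = 158893.61 nm^3

158893.61


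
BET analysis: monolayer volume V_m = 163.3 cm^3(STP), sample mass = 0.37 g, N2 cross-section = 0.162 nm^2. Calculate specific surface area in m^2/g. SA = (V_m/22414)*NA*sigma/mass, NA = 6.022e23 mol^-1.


Number of moles in monolayer = V_m / 22414 = 163.3 / 22414 = 0.00728563
Number of molecules = moles * NA = 0.00728563 * 6.022e23
SA = molecules * sigma / mass
SA = (163.3 / 22414) * 6.022e23 * 0.162e-18 / 0.37
SA = 1921.0 m^2/g

1921.0


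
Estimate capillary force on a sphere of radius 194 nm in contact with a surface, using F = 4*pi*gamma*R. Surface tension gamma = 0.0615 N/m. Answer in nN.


Convert radius: R = 194 nm = 1.94e-07 m
F = 4 * pi * gamma * R
F = 4 * pi * 0.0615 * 1.94e-07
F = 1.49929e-07 N = 149.9294 nN

149.9294


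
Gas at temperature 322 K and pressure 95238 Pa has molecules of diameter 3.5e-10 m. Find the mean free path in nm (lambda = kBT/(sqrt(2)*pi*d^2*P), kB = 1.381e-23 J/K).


Mean free path: lambda = kB*T / (sqrt(2) * pi * d^2 * P)
lambda = 1.381e-23 * 322 / (sqrt(2) * pi * (3.5e-10)^2 * 95238)
lambda = 8.57903e-08 m
lambda = 85.79 nm

85.79


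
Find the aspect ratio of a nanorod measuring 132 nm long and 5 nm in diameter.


Aspect ratio AR = length / diameter
AR = 132 / 5
AR = 26.4

26.4


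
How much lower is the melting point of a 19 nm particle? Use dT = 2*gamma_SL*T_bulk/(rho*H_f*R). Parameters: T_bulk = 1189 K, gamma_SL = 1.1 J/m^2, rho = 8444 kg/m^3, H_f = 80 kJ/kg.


Radius R = 19/2 = 9.5 nm = 9.5e-09 m
Convert H_f = 80 kJ/kg = 80000 J/kg
dT = 2 * gamma_SL * T_bulk / (rho * H_f * R)
dT = 2 * 1.1 * 1189 / (8444 * 80000 * 9.5e-09)
dT = 407.6 K

407.6


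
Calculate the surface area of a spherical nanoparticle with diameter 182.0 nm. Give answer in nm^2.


Radius r = 182.0/2 = 91 nm
Surface area SA = 4 * pi * r^2
SA = 4 * pi * (91)^2
SA = 104062.12 nm^2

104062.12


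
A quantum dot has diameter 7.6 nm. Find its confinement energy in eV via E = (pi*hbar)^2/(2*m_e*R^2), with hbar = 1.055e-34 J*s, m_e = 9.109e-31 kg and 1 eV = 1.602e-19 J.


Radius R = 7.6/2 = 3.8 nm = 3.8e-09 m
E = (pi * 1.055e-34)^2 / (2 * 9.109e-31 * (3.8e-09)^2)
E(J) = 4.17577e-21
E = E(J) / 1.602e-19 = 0.0261 eV

0.0261


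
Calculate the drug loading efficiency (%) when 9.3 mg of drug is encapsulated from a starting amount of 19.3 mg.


Drug loading efficiency = (drug loaded / drug initial) * 100
DLE = 9.3 / 19.3 * 100
DLE = 0.4819 * 100
DLE = 48.19%

48.19


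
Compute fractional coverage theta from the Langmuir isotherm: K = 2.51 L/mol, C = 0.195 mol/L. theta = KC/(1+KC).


Langmuir isotherm: theta = K*C / (1 + K*C)
K*C = 2.51 * 0.195 = 0.48945
theta = 0.48945 / (1 + 0.48945) = 0.48945 / 1.48945
theta = 0.3286

0.3286


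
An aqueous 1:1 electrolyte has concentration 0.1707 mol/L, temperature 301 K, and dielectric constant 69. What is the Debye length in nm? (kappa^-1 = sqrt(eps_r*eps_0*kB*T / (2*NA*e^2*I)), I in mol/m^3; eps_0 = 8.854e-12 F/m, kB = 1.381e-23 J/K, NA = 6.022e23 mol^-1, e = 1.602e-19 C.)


Ionic strength I = 0.1707 * 1^2 * 1000 = 170.7 mol/m^3
kappa^-1 = sqrt(69 * 8.854e-12 * 1.381e-23 * 301 / (2 * 6.022e23 * (1.602e-19)^2 * 170.7))
kappa^-1 = 0.694 nm

0.694


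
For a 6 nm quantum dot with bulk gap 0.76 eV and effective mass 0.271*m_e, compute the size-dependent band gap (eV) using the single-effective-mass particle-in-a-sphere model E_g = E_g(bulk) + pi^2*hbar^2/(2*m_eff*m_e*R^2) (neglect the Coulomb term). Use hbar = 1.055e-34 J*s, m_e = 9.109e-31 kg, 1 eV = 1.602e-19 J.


Radius R = 6/2 nm = 3e-09 m
Confinement energy dE = pi^2 * hbar^2 / (2 * m_eff * m_e * R^2)
dE = pi^2 * (1.055e-34)^2 / (2 * 0.271 * 9.109e-31 * (3e-09)^2) J, divided by 1.602e-19 J/eV
dE = 0.1543 eV
Total band gap = E_g(bulk) + dE = 0.76 + 0.1543 = 0.9143 eV

0.9143


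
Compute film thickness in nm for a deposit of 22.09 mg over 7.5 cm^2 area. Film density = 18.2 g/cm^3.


Convert: m = 22.09 mg = 2.2090e-05 kg, A = 7.5 cm^2 = 7.5000e-04 m^2, rho = 18.2 g/cm^3 = 18200 kg/m^3
t = m / (A * rho)
t = 2.2090e-05 / (7.5000e-04 * 18200)
t = 1.6183e-06 m = 1618.3 nm

1618.3


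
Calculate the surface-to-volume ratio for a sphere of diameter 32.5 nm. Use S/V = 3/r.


Radius r = 32.5/2 = 16.25 nm
S/V = 3 / r = 3 / 16.25
S/V = 0.1846 nm^-1

0.1846


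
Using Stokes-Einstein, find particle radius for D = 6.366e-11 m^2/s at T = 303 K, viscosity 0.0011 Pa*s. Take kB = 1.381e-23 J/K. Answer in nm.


Stokes-Einstein: R = kB*T / (6*pi*eta*D)
R = 1.381e-23 * 303 / (6 * pi * 0.0011 * 6.366e-11)
R = 3.17012e-09 m = 3.17 nm

3.17


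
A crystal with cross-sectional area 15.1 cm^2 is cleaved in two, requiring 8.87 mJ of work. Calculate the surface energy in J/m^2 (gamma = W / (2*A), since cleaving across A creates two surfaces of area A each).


Convert: A = 15.1 cm^2 = 0.00151 m^2, W = 8.87 mJ = 0.00887 J
Cleaving exposes two faces of area A, so total new surface = 2*A and gamma = W / (2*A)
gamma = 0.00887 / (2 * 0.00151)
gamma = 2.937 J/m^2

2.937


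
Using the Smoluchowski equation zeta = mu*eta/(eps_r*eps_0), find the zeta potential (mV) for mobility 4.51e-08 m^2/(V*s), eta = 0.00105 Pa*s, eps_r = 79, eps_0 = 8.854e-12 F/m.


Smoluchowski equation: zeta = mu * eta / (eps_r * eps_0)
zeta = 4.51e-08 * 0.00105 / (79 * 8.854e-12)
zeta = 0.067702 V = 67.7 mV

67.7


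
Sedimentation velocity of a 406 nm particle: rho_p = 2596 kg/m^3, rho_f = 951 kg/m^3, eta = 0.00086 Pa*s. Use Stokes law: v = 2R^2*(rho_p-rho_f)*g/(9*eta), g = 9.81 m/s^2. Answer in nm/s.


Radius R = 406/2 nm = 2.03e-07 m
Density difference = 2596 - 951 = 1645 kg/m^3
v = 2 * R^2 * (rho_p - rho_f) * g / (9 * eta)
v = 2 * (2.03e-07)^2 * 1645 * 9.81 / (9 * 0.00086)
v = 1.71837e-07 m/s = 171.8367 nm/s

171.8367


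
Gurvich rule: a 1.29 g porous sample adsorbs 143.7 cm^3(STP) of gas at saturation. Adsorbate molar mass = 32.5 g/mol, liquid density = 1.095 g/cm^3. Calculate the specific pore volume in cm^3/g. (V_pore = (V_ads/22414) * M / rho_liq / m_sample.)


Moles adsorbed n = V_ads / 22414 = 143.7 / 22414 = 6.411172e-03 mol
Liquid volume V_liq = n * M / rho_liq = 6.411172e-03 * 32.5 / 1.095 = 0.19029 cm^3
Specific pore volume V_pore = V_liq / m_sample = 0.19029 / 1.29
V_pore = 0.1475 cm^3/g

0.1475


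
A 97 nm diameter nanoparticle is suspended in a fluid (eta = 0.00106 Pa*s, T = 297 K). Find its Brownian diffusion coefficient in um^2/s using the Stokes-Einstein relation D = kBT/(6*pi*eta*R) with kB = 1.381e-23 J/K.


Radius R = 97/2 = 48.5 nm = 4.85e-08 m
D = kB*T / (6*pi*eta*R)
D = 1.381e-23 * 297 / (6 * pi * 0.00106 * 4.85e-08)
D = 4.23254e-12 m^2/s = 4.233 um^2/s

4.233


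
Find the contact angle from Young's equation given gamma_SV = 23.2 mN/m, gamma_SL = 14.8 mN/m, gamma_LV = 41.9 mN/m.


cos(theta) = (gamma_SV - gamma_SL) / gamma_LV
cos(theta) = (23.2 - 14.8) / 41.9
cos(theta) = 0.200477
theta = arccos(0.200477) = 78.44 degrees

78.44


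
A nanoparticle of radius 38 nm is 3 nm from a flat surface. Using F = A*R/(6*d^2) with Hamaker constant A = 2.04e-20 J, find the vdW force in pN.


Convert to SI: R = 38 nm = 3.8e-08 m, d = 3 nm = 3e-09 m
F = A * R / (6 * d^2)
F = 2.04e-20 * 3.8e-08 / (6 * (3e-09)^2)
F = 1.43556e-11 N = 14.356 pN

14.356


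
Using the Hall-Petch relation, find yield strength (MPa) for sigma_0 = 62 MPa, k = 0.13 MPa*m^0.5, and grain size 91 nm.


d = 91 nm = 9.1e-08 m
sqrt(d) = 0.0003016621
Hall-Petch contribution = k / sqrt(d) = 0.13 / 0.0003016621 = 430.9 MPa
sigma = sigma_0 + k/sqrt(d) = 62 + 430.9 = 492.9 MPa

492.9


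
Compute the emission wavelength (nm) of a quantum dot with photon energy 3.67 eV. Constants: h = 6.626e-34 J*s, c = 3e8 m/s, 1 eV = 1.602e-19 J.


Convert energy: E = 3.67 eV = 3.67 * 1.602e-19 = 5.87934e-19 J
lambda = h*c / E = 6.626e-34 * 3e8 / 5.87934e-19
lambda = 3.38099e-07 m = 338.1 nm

338.1


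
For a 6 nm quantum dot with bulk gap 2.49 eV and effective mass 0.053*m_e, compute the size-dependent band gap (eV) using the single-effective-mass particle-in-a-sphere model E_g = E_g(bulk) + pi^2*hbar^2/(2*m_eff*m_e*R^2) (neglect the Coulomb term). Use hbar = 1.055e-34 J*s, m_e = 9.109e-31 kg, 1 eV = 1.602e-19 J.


Radius R = 6/2 nm = 3e-09 m
Confinement energy dE = pi^2 * hbar^2 / (2 * m_eff * m_e * R^2)
dE = pi^2 * (1.055e-34)^2 / (2 * 0.053 * 9.109e-31 * (3e-09)^2) J, divided by 1.602e-19 J/eV
dE = 0.7891 eV
Total band gap = E_g(bulk) + dE = 2.49 + 0.7891 = 3.2791 eV

3.2791


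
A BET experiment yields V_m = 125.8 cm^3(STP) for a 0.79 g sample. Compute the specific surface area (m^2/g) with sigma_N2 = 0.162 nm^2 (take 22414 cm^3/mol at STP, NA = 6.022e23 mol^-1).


Number of moles in monolayer = V_m / 22414 = 125.8 / 22414 = 0.00561256
Number of molecules = moles * NA = 0.00561256 * 6.022e23
SA = molecules * sigma / mass
SA = (125.8 / 22414) * 6.022e23 * 0.162e-18 / 0.79
SA = 693.1 m^2/g

693.1


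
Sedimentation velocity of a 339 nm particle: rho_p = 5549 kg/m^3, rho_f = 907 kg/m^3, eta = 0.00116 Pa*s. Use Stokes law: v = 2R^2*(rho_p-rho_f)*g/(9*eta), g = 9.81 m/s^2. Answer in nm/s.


Radius R = 339/2 nm = 1.695e-07 m
Density difference = 5549 - 907 = 4642 kg/m^3
v = 2 * R^2 * (rho_p - rho_f) * g / (9 * eta)
v = 2 * (1.695e-07)^2 * 4642 * 9.81 / (9 * 0.00116)
v = 2.50636e-07 m/s = 250.6358 nm/s

250.6358


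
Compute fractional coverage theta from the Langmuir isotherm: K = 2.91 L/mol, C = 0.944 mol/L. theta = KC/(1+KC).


Langmuir isotherm: theta = K*C / (1 + K*C)
K*C = 2.91 * 0.944 = 2.74704
theta = 2.74704 / (1 + 2.74704) = 2.74704 / 3.74704
theta = 0.7331

0.7331


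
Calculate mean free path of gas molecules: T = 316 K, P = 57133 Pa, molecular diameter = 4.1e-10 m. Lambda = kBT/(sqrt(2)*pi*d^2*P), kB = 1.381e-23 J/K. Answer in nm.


Mean free path: lambda = kB*T / (sqrt(2) * pi * d^2 * P)
lambda = 1.381e-23 * 316 / (sqrt(2) * pi * (4.1e-10)^2 * 57133)
lambda = 1.02273e-07 m
lambda = 102.27 nm

102.27


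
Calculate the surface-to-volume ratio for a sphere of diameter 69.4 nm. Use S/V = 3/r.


Radius r = 69.4/2 = 34.7 nm
S/V = 3 / r = 3 / 34.7
S/V = 0.0865 nm^-1

0.0865


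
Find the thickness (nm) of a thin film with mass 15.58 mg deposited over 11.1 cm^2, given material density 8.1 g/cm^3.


Convert: m = 15.58 mg = 1.5580e-05 kg, A = 11.1 cm^2 = 1.1100e-03 m^2, rho = 8.1 g/cm^3 = 8100 kg/m^3
t = m / (A * rho)
t = 1.5580e-05 / (1.1100e-03 * 8100)
t = 1.7328e-06 m = 1732.8 nm

1732.8


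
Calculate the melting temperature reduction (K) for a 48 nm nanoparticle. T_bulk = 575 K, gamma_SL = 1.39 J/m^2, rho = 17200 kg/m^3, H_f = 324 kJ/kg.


Radius R = 48/2 = 24 nm = 2.4e-08 m
Convert H_f = 324 kJ/kg = 324000 J/kg
dT = 2 * gamma_SL * T_bulk / (rho * H_f * R)
dT = 2 * 1.39 * 575 / (17200 * 324000 * 2.4e-08)
dT = 12.0 K

12.0


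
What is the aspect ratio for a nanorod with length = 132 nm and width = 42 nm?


Aspect ratio AR = length / diameter
AR = 132 / 42
AR = 3.14

3.14


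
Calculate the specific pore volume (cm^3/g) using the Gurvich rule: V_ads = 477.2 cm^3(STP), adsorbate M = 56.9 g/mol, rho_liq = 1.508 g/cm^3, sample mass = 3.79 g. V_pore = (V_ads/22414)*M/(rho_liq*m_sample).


Moles adsorbed n = V_ads / 22414 = 477.2 / 22414 = 2.129027e-02 mol
Liquid volume V_liq = n * M / rho_liq = 2.129027e-02 * 56.9 / 1.508 = 0.80333 cm^3
Specific pore volume V_pore = V_liq / m_sample = 0.80333 / 3.79
V_pore = 0.212 cm^3/g

0.212


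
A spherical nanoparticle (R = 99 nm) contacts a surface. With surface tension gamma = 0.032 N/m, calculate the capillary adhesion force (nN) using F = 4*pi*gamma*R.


Convert radius: R = 99 nm = 9.9e-08 m
F = 4 * pi * gamma * R
F = 4 * pi * 0.032 * 9.9e-08
F = 3.98103e-08 N = 39.8103 nN

39.8103


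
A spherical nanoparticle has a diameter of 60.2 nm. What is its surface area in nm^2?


Radius r = 60.2/2 = 30.1 nm
Surface area SA = 4 * pi * r^2
SA = 4 * pi * (30.1)^2
SA = 11385.26 nm^2

11385.26


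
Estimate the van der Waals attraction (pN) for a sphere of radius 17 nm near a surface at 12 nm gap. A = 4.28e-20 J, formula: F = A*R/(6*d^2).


Convert to SI: R = 17 nm = 1.7e-08 m, d = 12 nm = 1.2e-08 m
F = A * R / (6 * d^2)
F = 4.28e-20 * 1.7e-08 / (6 * (1.2e-08)^2)
F = 8.4213e-13 N = 0.842 pN

0.842


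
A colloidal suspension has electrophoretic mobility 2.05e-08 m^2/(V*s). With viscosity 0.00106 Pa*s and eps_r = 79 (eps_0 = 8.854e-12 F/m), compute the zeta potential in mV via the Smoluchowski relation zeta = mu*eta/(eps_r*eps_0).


Smoluchowski equation: zeta = mu * eta / (eps_r * eps_0)
zeta = 2.05e-08 * 0.00106 / (79 * 8.854e-12)
zeta = 0.031067 V = 31.07 mV

31.07


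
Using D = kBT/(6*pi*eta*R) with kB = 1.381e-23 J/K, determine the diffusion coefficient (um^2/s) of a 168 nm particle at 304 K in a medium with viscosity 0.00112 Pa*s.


Radius R = 168/2 = 84 nm = 8.4e-08 m
D = kB*T / (6*pi*eta*R)
D = 1.381e-23 * 304 / (6 * pi * 0.00112 * 8.4e-08)
D = 2.36738e-12 m^2/s = 2.367 um^2/s

2.367


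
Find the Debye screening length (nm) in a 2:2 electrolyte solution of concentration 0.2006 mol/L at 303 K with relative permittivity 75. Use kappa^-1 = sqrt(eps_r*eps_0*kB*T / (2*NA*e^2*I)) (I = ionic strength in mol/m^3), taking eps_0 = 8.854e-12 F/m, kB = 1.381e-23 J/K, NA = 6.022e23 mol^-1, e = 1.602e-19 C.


Ionic strength I = 0.2006 * 2^2 * 1000 = 802.4 mol/m^3
kappa^-1 = sqrt(75 * 8.854e-12 * 1.381e-23 * 303 / (2 * 6.022e23 * (1.602e-19)^2 * 802.4))
kappa^-1 = 0.335 nm

0.335


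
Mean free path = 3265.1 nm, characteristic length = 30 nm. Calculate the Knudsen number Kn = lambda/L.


Knudsen number Kn = lambda / L
Kn = 3265.1 / 30
Kn = 108.8367

108.8367


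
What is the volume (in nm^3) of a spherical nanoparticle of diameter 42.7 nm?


Radius r = 42.7/2 = 21.35 nm
Volume V = (4/3) * pi * r^3
V = (4/3) * pi * (21.35)^3
V = 40764.51 nm^3

40764.51


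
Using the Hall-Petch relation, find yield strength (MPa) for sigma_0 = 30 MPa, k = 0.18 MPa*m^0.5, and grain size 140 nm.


d = 140 nm = 1.4e-07 m
sqrt(d) = 0.0003741657
Hall-Petch contribution = k / sqrt(d) = 0.18 / 0.0003741657 = 481.1 MPa
sigma = sigma_0 + k/sqrt(d) = 30 + 481.1 = 511.1 MPa

511.1


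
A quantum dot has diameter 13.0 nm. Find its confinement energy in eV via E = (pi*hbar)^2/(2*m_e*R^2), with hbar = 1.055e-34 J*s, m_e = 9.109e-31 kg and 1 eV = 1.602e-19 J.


Radius R = 13.0/2 = 6.5 nm = 6.5e-09 m
E = (pi * 1.055e-34)^2 / (2 * 9.109e-31 * (6.5e-09)^2)
E(J) = 1.42718e-21
E = E(J) / 1.602e-19 = 0.0089 eV

0.0089


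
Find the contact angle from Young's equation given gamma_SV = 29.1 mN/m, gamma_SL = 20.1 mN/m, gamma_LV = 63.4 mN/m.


cos(theta) = (gamma_SV - gamma_SL) / gamma_LV
cos(theta) = (29.1 - 20.1) / 63.4
cos(theta) = 0.141956
theta = arccos(0.141956) = 81.84 degrees

81.84


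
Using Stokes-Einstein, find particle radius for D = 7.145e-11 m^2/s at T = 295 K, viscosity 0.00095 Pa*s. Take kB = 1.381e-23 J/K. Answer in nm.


Stokes-Einstein: R = kB*T / (6*pi*eta*D)
R = 1.381e-23 * 295 / (6 * pi * 0.00095 * 7.145e-11)
R = 3.18411e-09 m = 3.18 nm

3.18


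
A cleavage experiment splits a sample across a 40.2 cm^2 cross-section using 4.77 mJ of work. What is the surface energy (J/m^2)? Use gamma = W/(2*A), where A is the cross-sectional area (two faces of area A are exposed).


Convert: A = 40.2 cm^2 = 0.00402 m^2, W = 4.77 mJ = 0.00477 J
Cleaving exposes two faces of area A, so total new surface = 2*A and gamma = W / (2*A)
gamma = 0.00477 / (2 * 0.00402)
gamma = 0.593 J/m^2

0.593


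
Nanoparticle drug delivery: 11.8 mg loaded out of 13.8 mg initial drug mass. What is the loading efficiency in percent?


Drug loading efficiency = (drug loaded / drug initial) * 100
DLE = 11.8 / 13.8 * 100
DLE = 0.8551 * 100
DLE = 85.51%

85.51


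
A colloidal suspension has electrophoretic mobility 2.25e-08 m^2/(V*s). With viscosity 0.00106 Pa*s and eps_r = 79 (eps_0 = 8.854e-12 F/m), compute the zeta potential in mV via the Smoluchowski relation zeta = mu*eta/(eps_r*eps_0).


Smoluchowski equation: zeta = mu * eta / (eps_r * eps_0)
zeta = 2.25e-08 * 0.00106 / (79 * 8.854e-12)
zeta = 0.034097 V = 34.1 mV

34.1


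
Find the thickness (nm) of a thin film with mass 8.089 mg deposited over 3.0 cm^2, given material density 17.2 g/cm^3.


Convert: m = 8.089 mg = 8.0890e-06 kg, A = 3.0 cm^2 = 3.0000e-04 m^2, rho = 17.2 g/cm^3 = 17200 kg/m^3
t = m / (A * rho)
t = 8.0890e-06 / (3.0000e-04 * 17200)
t = 1.5676e-06 m = 1567.6 nm

1567.6


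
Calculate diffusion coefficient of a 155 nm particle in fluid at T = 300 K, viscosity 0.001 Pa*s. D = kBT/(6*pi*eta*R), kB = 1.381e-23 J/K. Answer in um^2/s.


Radius R = 155/2 = 77.5 nm = 7.75e-08 m
D = kB*T / (6*pi*eta*R)
D = 1.381e-23 * 300 / (6 * pi * 0.001 * 7.75e-08)
D = 2.83604e-12 m^2/s = 2.836 um^2/s

2.836


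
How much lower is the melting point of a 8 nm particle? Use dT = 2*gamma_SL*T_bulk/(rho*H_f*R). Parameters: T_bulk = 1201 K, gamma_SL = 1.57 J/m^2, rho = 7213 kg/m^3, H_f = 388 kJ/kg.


Radius R = 8/2 = 4 nm = 4e-09 m
Convert H_f = 388 kJ/kg = 388000 J/kg
dT = 2 * gamma_SL * T_bulk / (rho * H_f * R)
dT = 2 * 1.57 * 1201 / (7213 * 388000 * 4e-09)
dT = 336.9 K

336.9


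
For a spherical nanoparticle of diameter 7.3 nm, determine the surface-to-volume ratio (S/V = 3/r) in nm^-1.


Radius r = 7.3/2 = 3.65 nm
S/V = 3 / r = 3 / 3.65
S/V = 0.8219 nm^-1

0.8219


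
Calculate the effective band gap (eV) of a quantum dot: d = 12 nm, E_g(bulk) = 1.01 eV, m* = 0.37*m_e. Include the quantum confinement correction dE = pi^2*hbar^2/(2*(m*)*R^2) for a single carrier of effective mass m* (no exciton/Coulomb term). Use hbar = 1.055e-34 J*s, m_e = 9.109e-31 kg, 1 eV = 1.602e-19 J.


Radius R = 12/2 nm = 6e-09 m
Confinement energy dE = pi^2 * hbar^2 / (2 * m_eff * m_e * R^2)
dE = pi^2 * (1.055e-34)^2 / (2 * 0.37 * 9.109e-31 * (6e-09)^2) J, divided by 1.602e-19 J/eV
dE = 0.0283 eV
Total band gap = E_g(bulk) + dE = 1.01 + 0.0283 = 1.0383 eV

1.0383


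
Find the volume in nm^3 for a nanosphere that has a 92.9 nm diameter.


Radius r = 92.9/2 = 46.45 nm
Volume V = (4/3) * pi * r^3
V = (4/3) * pi * (46.45)^3
V = 419803.22 nm^3

419803.22


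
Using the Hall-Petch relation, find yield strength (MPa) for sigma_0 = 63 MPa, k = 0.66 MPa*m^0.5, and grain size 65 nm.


d = 65 nm = 6.5e-08 m
sqrt(d) = 0.000254951
Hall-Petch contribution = k / sqrt(d) = 0.66 / 0.000254951 = 2588.7 MPa
sigma = sigma_0 + k/sqrt(d) = 63 + 2588.7 = 2651.7 MPa

2651.7


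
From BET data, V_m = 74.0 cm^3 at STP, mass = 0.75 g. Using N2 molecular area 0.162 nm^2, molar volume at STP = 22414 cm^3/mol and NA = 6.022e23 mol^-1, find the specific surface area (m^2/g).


Number of moles in monolayer = V_m / 22414 = 74.0 / 22414 = 0.00330151
Number of molecules = moles * NA = 0.00330151 * 6.022e23
SA = molecules * sigma / mass
SA = (74.0 / 22414) * 6.022e23 * 0.162e-18 / 0.75
SA = 429.4 m^2/g

429.4


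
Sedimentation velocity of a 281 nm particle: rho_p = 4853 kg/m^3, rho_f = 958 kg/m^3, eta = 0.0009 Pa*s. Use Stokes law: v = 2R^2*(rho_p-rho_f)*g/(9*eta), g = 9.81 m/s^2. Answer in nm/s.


Radius R = 281/2 nm = 1.405e-07 m
Density difference = 4853 - 958 = 3895 kg/m^3
v = 2 * R^2 * (rho_p - rho_f) * g / (9 * eta)
v = 2 * (1.405e-07)^2 * 3895 * 9.81 / (9 * 0.0009)
v = 1.8624e-07 m/s = 186.2405 nm/s

186.2405


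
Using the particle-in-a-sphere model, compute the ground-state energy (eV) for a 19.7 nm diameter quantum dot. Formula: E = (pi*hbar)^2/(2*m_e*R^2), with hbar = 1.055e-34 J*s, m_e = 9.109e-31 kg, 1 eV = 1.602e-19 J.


Radius R = 19.7/2 = 9.85 nm = 9.85e-09 m
E = (pi * 1.055e-34)^2 / (2 * 9.109e-31 * (9.85e-09)^2)
E(J) = 6.21486e-22
E = E(J) / 1.602e-19 = 0.0039 eV

0.0039


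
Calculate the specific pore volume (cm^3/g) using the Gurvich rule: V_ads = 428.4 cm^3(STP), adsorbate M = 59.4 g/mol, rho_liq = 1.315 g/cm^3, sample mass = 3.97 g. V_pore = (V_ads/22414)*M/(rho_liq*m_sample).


Moles adsorbed n = V_ads / 22414 = 428.4 / 22414 = 1.911305e-02 mol
Liquid volume V_liq = n * M / rho_liq = 1.911305e-02 * 59.4 / 1.315 = 0.86336 cm^3
Specific pore volume V_pore = V_liq / m_sample = 0.86336 / 3.97
V_pore = 0.2175 cm^3/g

0.2175


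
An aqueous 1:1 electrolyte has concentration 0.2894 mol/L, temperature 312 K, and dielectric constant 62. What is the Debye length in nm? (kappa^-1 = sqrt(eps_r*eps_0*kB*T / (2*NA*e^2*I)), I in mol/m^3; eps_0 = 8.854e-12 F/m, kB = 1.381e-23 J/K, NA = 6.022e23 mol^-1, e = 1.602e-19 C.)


Ionic strength I = 0.2894 * 1^2 * 1000 = 289.4 mol/m^3
kappa^-1 = sqrt(62 * 8.854e-12 * 1.381e-23 * 312 / (2 * 6.022e23 * (1.602e-19)^2 * 289.4))
kappa^-1 = 0.514 nm

0.514


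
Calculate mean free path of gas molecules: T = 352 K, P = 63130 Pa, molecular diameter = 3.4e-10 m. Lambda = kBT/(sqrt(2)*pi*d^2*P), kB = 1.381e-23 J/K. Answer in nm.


Mean free path: lambda = kB*T / (sqrt(2) * pi * d^2 * P)
lambda = 1.381e-23 * 352 / (sqrt(2) * pi * (3.4e-10)^2 * 63130)
lambda = 1.49926e-07 m
lambda = 149.93 nm

149.93


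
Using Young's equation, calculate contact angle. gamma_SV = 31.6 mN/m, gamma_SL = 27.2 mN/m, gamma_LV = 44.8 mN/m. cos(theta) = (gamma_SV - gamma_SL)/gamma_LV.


cos(theta) = (gamma_SV - gamma_SL) / gamma_LV
cos(theta) = (31.6 - 27.2) / 44.8
cos(theta) = 0.098214
theta = arccos(0.098214) = 84.36 degrees

84.36


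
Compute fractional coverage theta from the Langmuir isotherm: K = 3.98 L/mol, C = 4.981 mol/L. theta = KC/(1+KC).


Langmuir isotherm: theta = K*C / (1 + K*C)
K*C = 3.98 * 4.981 = 19.82438
theta = 19.82438 / (1 + 19.82438) = 19.82438 / 20.82438
theta = 0.952

0.952


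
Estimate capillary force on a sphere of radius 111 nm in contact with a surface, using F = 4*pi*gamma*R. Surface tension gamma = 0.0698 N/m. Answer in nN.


Convert radius: R = 111 nm = 1.11e-07 m
F = 4 * pi * gamma * R
F = 4 * pi * 0.0698 * 1.11e-07
F = 9.73617e-08 N = 97.3617 nN

97.3617


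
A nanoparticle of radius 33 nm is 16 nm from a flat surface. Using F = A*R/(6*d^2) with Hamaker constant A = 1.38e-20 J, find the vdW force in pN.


Convert to SI: R = 33 nm = 3.3e-08 m, d = 16 nm = 1.6e-08 m
F = A * R / (6 * d^2)
F = 1.38e-20 * 3.3e-08 / (6 * (1.6e-08)^2)
F = 2.96484e-13 N = 0.296 pN

0.296


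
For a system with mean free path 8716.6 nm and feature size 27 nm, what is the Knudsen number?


Knudsen number Kn = lambda / L
Kn = 8716.6 / 27
Kn = 322.837

322.837


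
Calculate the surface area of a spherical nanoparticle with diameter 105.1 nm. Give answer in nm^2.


Radius r = 105.1/2 = 52.55 nm
Surface area SA = 4 * pi * r^2
SA = 4 * pi * (52.55)^2
SA = 34702.06 nm^2

34702.06


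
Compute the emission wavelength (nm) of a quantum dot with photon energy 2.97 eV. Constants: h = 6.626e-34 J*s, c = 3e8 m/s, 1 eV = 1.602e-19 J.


Convert energy: E = 2.97 eV = 2.97 * 1.602e-19 = 4.75794e-19 J
lambda = h*c / E = 6.626e-34 * 3e8 / 4.75794e-19
lambda = 4.17786e-07 m = 417.8 nm

417.8


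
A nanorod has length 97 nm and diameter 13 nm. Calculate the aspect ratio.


Aspect ratio AR = length / diameter
AR = 97 / 13
AR = 7.46

7.46


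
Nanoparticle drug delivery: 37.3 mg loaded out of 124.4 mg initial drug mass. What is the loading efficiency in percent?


Drug loading efficiency = (drug loaded / drug initial) * 100
DLE = 37.3 / 124.4 * 100
DLE = 0.2998 * 100
DLE = 29.98%

29.98


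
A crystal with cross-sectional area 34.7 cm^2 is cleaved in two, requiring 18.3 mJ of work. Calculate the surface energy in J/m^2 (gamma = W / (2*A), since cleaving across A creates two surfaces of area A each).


Convert: A = 34.7 cm^2 = 0.00347 m^2, W = 18.3 mJ = 0.0183 J
Cleaving exposes two faces of area A, so total new surface = 2*A and gamma = W / (2*A)
gamma = 0.0183 / (2 * 0.00347)
gamma = 2.637 J/m^2

2.637


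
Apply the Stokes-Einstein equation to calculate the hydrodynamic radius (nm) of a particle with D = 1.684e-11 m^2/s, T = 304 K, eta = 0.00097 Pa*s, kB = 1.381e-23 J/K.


Stokes-Einstein: R = kB*T / (6*pi*eta*D)
R = 1.381e-23 * 304 / (6 * pi * 0.00097 * 1.684e-11)
R = 1.36349e-08 m = 13.63 nm

13.63
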